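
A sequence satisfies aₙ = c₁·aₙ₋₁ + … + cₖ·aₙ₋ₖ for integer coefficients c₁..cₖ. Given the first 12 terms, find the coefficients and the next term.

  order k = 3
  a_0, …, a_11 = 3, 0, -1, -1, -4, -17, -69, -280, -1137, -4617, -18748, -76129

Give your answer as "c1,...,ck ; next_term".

4,0,1 ; -309133

  a_3 = 4·-1 + 0·0 + 1·3 = -1
  a_4 = 4·-1 + 0·-1 + 1·0 = -4
  a_5 = 4·-4 + 0·-1 + 1·-1 = -17
  a_6 = 4·-17 + 0·-4 + 1·-1 = -69
  a_7 = 4·-69 + 0·-17 + 1·-4 = -280
  a_8 = 4·-280 + 0·-69 + 1·-17 = -1137
  a_9 = 4·-1137 + 0·-280 + 1·-69 = -4617
  a_10 = 4·-4617 + 0·-1137 + 1·-280 = -18748
  a_11 = 4·-18748 + 0·-4617 + 1·-1137 = -76129
  a_12 = 4·-76129 + 0·-18748 + 1·-4617 = -309133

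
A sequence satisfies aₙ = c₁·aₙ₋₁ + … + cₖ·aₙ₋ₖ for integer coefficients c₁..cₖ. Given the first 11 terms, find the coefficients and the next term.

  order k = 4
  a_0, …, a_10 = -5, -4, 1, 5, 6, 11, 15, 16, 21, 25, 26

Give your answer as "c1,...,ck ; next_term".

  a_4 = 1·5 + 0·1 + 1·-4 + -1·-5 = 6
  a_5 = 1·6 + 0·5 + 1·1 + -1·-4 = 11
  a_6 = 1·11 + 0·6 + 1·5 + -1·1 = 15
  a_7 = 1·15 + 0·11 + 1·6 + -1·5 = 16
  a_8 = 1·16 + 0·15 + 1·11 + -1·6 = 21
  a_9 = 1·21 + 0·16 + 1·15 + -1·11 = 25
  a_10 = 1·25 + 0·21 + 1·16 + -1·15 = 26
  a_11 = 1·26 + 0·25 + 1·21 + -1·16 = 31

1,0,1,-1 ; 31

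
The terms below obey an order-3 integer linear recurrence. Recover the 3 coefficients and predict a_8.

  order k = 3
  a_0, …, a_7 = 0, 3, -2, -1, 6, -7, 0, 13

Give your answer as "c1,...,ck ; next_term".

  a_3 = -1·-2 + -1·3 + 1·0 = -1
  a_4 = -1·-1 + -1·-2 + 1·3 = 6
  a_5 = -1·6 + -1·-1 + 1·-2 = -7
  a_6 = -1·-7 + -1·6 + 1·-1 = 0
  a_7 = -1·0 + -1·-7 + 1·6 = 13
  a_8 = -1·13 + -1·0 + 1·-7 = -20

-1,-1,1 ; -20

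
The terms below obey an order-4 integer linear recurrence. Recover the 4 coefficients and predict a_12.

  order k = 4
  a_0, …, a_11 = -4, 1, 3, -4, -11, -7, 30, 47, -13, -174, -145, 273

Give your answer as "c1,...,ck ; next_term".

  a_4 = 0·-4 + -1·3 + -4·1 + 1·-4 = -11
  a_5 = 0·-11 + -1·-4 + -4·3 + 1·1 = -7
  a_6 = 0·-7 + -1·-11 + -4·-4 + 1·3 = 30
  a_7 = 0·30 + -1·-7 + -4·-11 + 1·-4 = 47
  a_8 = 0·47 + -1·30 + -4·-7 + 1·-11 = -13
  a_9 = 0·-13 + -1·47 + -4·30 + 1·-7 = -174
  a_10 = 0·-174 + -1·-13 + -4·47 + 1·30 = -145
  a_11 = 0·-145 + -1·-174 + -4·-13 + 1·47 = 273
  a_12 = 0·273 + -1·-145 + -4·-174 + 1·-13 = 828

0,-1,-4,1 ; 828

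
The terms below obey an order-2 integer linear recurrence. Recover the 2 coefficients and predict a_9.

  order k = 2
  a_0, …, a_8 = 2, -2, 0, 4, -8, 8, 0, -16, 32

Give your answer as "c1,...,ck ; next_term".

  a_2 = -2·-2 + -2·2 = 0
  a_3 = -2·0 + -2·-2 = 4
  a_4 = -2·4 + -2·0 = -8
  a_5 = -2·-8 + -2·4 = 8
  a_6 = -2·8 + -2·-8 = 0
  a_7 = -2·0 + -2·8 = -16
  a_8 = -2·-16 + -2·0 = 32
  a_9 = -2·32 + -2·-16 = -32

-2,-2 ; -32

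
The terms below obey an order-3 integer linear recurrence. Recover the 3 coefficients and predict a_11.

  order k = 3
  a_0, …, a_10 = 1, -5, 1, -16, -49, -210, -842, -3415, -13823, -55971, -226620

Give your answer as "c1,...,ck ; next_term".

  a_3 = 3·1 + 4·-5 + 1·1 = -16
  a_4 = 3·-16 + 4·1 + 1·-5 = -49
  a_5 = 3·-49 + 4·-16 + 1·1 = -210
  a_6 = 3·-210 + 4·-49 + 1·-16 = -842
  a_7 = 3·-842 + 4·-210 + 1·-49 = -3415
  a_8 = 3·-3415 + 4·-842 + 1·-210 = -13823
  a_9 = 3·-13823 + 4·-3415 + 1·-842 = -55971
  a_10 = 3·-55971 + 4·-13823 + 1·-3415 = -226620
  a_11 = 3·-226620 + 4·-55971 + 1·-13823 = -917567

3,4,1 ; -917567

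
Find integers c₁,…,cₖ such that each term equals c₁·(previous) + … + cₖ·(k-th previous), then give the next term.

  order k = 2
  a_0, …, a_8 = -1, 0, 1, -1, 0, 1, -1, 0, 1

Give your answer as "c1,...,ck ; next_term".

-1,-1 ; -1

  a_2 = -1·0 + -1·-1 = 1
  a_3 = -1·1 + -1·0 = -1
  a_4 = -1·-1 + -1·1 = 0
  a_5 = -1·0 + -1·-1 = 1
  a_6 = -1·1 + -1·0 = -1
  a_7 = -1·-1 + -1·1 = 0
  a_8 = -1·0 + -1·-1 = 1
  a_9 = -1·1 + -1·0 = -1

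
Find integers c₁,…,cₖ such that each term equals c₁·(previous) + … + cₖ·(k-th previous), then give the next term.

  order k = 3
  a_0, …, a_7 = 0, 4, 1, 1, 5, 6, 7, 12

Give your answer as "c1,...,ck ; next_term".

1,0,1 ; 18

  a_3 = 1·1 + 0·4 + 1·0 = 1
  a_4 = 1·1 + 0·1 + 1·4 = 5
  a_5 = 1·5 + 0·1 + 1·1 = 6
  a_6 = 1·6 + 0·5 + 1·1 = 7
  a_7 = 1·7 + 0·6 + 1·5 = 12
  a_8 = 1·12 + 0·7 + 1·6 = 18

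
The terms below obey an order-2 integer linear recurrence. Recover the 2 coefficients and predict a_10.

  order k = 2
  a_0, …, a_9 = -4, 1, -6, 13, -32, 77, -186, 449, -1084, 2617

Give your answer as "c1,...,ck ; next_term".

  a_2 = -2·1 + 1·-4 = -6
  a_3 = -2·-6 + 1·1 = 13
  a_4 = -2·13 + 1·-6 = -32
  a_5 = -2·-32 + 1·13 = 77
  a_6 = -2·77 + 1·-32 = -186
  a_7 = -2·-186 + 1·77 = 449
  a_8 = -2·449 + 1·-186 = -1084
  a_9 = -2·-1084 + 1·449 = 2617
  a_10 = -2·2617 + 1·-1084 = -6318

-2,1 ; -6318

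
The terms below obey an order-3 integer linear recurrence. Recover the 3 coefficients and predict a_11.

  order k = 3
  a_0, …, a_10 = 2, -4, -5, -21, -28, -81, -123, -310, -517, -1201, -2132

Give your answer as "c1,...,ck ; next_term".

1,3,-2 ; -4701

  a_3 = 1·-5 + 3·-4 + -2·2 = -21
  a_4 = 1·-21 + 3·-5 + -2·-4 = -28
  a_5 = 1·-28 + 3·-21 + -2·-5 = -81
  a_6 = 1·-81 + 3·-28 + -2·-21 = -123
  a_7 = 1·-123 + 3·-81 + -2·-28 = -310
  a_8 = 1·-310 + 3·-123 + -2·-81 = -517
  a_9 = 1·-517 + 3·-310 + -2·-123 = -1201
  a_10 = 1·-1201 + 3·-517 + -2·-310 = -2132
  a_11 = 1·-2132 + 3·-1201 + -2·-517 = -4701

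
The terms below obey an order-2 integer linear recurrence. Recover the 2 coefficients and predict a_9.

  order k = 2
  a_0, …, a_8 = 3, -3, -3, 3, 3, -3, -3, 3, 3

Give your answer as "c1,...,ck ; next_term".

0,-1 ; -3

  a_2 = 0·-3 + -1·3 = -3
  a_3 = 0·-3 + -1·-3 = 3
  a_4 = 0·3 + -1·-3 = 3
  a_5 = 0·3 + -1·3 = -3
  a_6 = 0·-3 + -1·3 = -3
  a_7 = 0·-3 + -1·-3 = 3
  a_8 = 0·3 + -1·-3 = 3
  a_9 = 0·3 + -1·3 = -3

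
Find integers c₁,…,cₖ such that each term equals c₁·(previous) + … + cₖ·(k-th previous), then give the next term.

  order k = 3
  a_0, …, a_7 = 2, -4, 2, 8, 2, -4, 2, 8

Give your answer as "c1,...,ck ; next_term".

  a_3 = 1·2 + -1·-4 + 1·2 = 8
  a_4 = 1·8 + -1·2 + 1·-4 = 2
  a_5 = 1·2 + -1·8 + 1·2 = -4
  a_6 = 1·-4 + -1·2 + 1·8 = 2
  a_7 = 1·2 + -1·-4 + 1·2 = 8
  a_8 = 1·8 + -1·2 + 1·-4 = 2

1,-1,1 ; 2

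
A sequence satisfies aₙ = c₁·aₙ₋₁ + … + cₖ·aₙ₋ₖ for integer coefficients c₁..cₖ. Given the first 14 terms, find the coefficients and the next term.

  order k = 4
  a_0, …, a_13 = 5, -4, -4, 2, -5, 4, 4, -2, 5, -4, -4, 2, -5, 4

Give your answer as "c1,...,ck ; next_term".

0,0,0,-1 ; 4

  a_4 = 0·2 + 0·-4 + 0·-4 + -1·5 = -5
  a_5 = 0·-5 + 0·2 + 0·-4 + -1·-4 = 4
  a_6 = 0·4 + 0·-5 + 0·2 + -1·-4 = 4
  a_7 = 0·4 + 0·4 + 0·-5 + -1·2 = -2
  a_8 = 0·-2 + 0·4 + 0·4 + -1·-5 = 5
  a_9 = 0·5 + 0·-2 + 0·4 + -1·4 = -4
  a_10 = 0·-4 + 0·5 + 0·-2 + -1·4 = -4
  a_11 = 0·-4 + 0·-4 + 0·5 + -1·-2 = 2
  a_12 = 0·2 + 0·-4 + 0·-4 + -1·5 = -5
  a_13 = 0·-5 + 0·2 + 0·-4 + -1·-4 = 4
  a_14 = 0·4 + 0·-5 + 0·2 + -1·-4 = 4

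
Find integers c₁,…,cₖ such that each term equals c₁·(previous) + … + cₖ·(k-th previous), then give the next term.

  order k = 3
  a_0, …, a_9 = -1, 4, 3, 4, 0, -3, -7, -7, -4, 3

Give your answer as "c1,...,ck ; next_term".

  a_3 = 1·3 + 0·4 + -1·-1 = 4
  a_4 = 1·4 + 0·3 + -1·4 = 0
  a_5 = 1·0 + 0·4 + -1·3 = -3
  a_6 = 1·-3 + 0·0 + -1·4 = -7
  a_7 = 1·-7 + 0·-3 + -1·0 = -7
  a_8 = 1·-7 + 0·-7 + -1·-3 = -4
  a_9 = 1·-4 + 0·-7 + -1·-7 = 3
  a_10 = 1·3 + 0·-4 + -1·-7 = 10

1,0,-1 ; 10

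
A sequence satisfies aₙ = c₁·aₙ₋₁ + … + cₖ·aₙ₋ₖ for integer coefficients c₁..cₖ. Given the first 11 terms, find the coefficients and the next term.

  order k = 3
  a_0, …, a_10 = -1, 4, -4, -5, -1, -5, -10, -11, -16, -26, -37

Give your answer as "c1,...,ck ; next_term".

  a_3 = 1·-4 + 0·4 + 1·-1 = -5
  a_4 = 1·-5 + 0·-4 + 1·4 = -1
  a_5 = 1·-1 + 0·-5 + 1·-4 = -5
  a_6 = 1·-5 + 0·-1 + 1·-5 = -10
  a_7 = 1·-10 + 0·-5 + 1·-1 = -11
  a_8 = 1·-11 + 0·-10 + 1·-5 = -16
  a_9 = 1·-16 + 0·-11 + 1·-10 = -26
  a_10 = 1·-26 + 0·-16 + 1·-11 = -37
  a_11 = 1·-37 + 0·-26 + 1·-16 = -53

1,0,1 ; -53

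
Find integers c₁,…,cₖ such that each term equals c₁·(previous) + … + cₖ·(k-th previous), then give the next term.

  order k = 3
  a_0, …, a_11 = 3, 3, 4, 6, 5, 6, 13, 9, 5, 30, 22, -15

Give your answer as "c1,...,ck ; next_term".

  a_3 = 0·4 + -1·3 + 3·3 = 6
  a_4 = 0·6 + -1·4 + 3·3 = 5
  a_5 = 0·5 + -1·6 + 3·4 = 6
  a_6 = 0·6 + -1·5 + 3·6 = 13
  a_7 = 0·13 + -1·6 + 3·5 = 9
  a_8 = 0·9 + -1·13 + 3·6 = 5
  a_9 = 0·5 + -1·9 + 3·13 = 30
  a_10 = 0·30 + -1·5 + 3·9 = 22
  a_11 = 0·22 + -1·30 + 3·5 = -15
  a_12 = 0·-15 + -1·22 + 3·30 = 68

0,-1,3 ; 68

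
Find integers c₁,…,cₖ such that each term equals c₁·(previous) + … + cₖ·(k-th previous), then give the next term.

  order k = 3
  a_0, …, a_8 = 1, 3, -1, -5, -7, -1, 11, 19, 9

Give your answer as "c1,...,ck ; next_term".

  a_3 = 1·-1 + -1·3 + -1·1 = -5
  a_4 = 1·-5 + -1·-1 + -1·3 = -7
  a_5 = 1·-7 + -1·-5 + -1·-1 = -1
  a_6 = 1·-1 + -1·-7 + -1·-5 = 11
  a_7 = 1·11 + -1·-1 + -1·-7 = 19
  a_8 = 1·19 + -1·11 + -1·-1 = 9
  a_9 = 1·9 + -1·19 + -1·11 = -21

1,-1,-1 ; -21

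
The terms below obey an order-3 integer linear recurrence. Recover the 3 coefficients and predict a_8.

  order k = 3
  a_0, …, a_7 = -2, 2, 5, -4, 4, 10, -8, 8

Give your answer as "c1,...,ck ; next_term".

0,0,2 ; 20

  a_3 = 0·5 + 0·2 + 2·-2 = -4
  a_4 = 0·-4 + 0·5 + 2·2 = 4
  a_5 = 0·4 + 0·-4 + 2·5 = 10
  a_6 = 0·10 + 0·4 + 2·-4 = -8
  a_7 = 0·-8 + 0·10 + 2·4 = 8
  a_8 = 0·8 + 0·-8 + 2·10 = 20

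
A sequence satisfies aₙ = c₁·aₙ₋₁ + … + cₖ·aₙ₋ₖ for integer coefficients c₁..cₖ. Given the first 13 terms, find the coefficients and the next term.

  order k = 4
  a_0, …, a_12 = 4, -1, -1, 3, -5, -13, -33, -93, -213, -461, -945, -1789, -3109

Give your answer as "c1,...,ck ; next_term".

  a_4 = 3·3 + -1·-1 + -1·-1 + -4·4 = -5
  a_5 = 3·-5 + -1·3 + -1·-1 + -4·-1 = -13
  a_6 = 3·-13 + -1·-5 + -1·3 + -4·-1 = -33
  a_7 = 3·-33 + -1·-13 + -1·-5 + -4·3 = -93
  a_8 = 3·-93 + -1·-33 + -1·-13 + -4·-5 = -213
  a_9 = 3·-213 + -1·-93 + -1·-33 + -4·-13 = -461
  a_10 = 3·-461 + -1·-213 + -1·-93 + -4·-33 = -945
  a_11 = 3·-945 + -1·-461 + -1·-213 + -4·-93 = -1789
  a_12 = 3·-1789 + -1·-945 + -1·-461 + -4·-213 = -3109
  a_13 = 3·-3109 + -1·-1789 + -1·-945 + -4·-461 = -4749

3,-1,-1,-4 ; -4749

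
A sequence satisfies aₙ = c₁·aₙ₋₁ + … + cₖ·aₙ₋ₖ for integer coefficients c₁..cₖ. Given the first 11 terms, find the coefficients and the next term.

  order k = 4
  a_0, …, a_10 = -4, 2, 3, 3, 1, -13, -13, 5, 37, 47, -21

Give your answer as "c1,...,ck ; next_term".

0,-1,-2,-2 ; -131

  a_4 = 0·3 + -1·3 + -2·2 + -2·-4 = 1
  a_5 = 0·1 + -1·3 + -2·3 + -2·2 = -13
  a_6 = 0·-13 + -1·1 + -2·3 + -2·3 = -13
  a_7 = 0·-13 + -1·-13 + -2·1 + -2·3 = 5
  a_8 = 0·5 + -1·-13 + -2·-13 + -2·1 = 37
  a_9 = 0·37 + -1·5 + -2·-13 + -2·-13 = 47
  a_10 = 0·47 + -1·37 + -2·5 + -2·-13 = -21
  a_11 = 0·-21 + -1·47 + -2·37 + -2·5 = -131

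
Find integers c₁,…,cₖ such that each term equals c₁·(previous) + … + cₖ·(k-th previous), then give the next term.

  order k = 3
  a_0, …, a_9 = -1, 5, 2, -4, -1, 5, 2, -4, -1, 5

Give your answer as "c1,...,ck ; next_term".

  a_3 = 1·2 + -1·5 + 1·-1 = -4
  a_4 = 1·-4 + -1·2 + 1·5 = -1
  a_5 = 1·-1 + -1·-4 + 1·2 = 5
  a_6 = 1·5 + -1·-1 + 1·-4 = 2
  a_7 = 1·2 + -1·5 + 1·-1 = -4
  a_8 = 1·-4 + -1·2 + 1·5 = -1
  a_9 = 1·-1 + -1·-4 + 1·2 = 5
  a_10 = 1·5 + -1·-1 + 1·-4 = 2

1,-1,1 ; 2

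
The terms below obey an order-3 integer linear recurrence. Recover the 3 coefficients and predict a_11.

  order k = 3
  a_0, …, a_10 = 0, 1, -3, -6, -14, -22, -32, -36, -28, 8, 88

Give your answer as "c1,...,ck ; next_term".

  a_3 = 2·-3 + 0·1 + -2·0 = -6
  a_4 = 2·-6 + 0·-3 + -2·1 = -14
  a_5 = 2·-14 + 0·-6 + -2·-3 = -22
  a_6 = 2·-22 + 0·-14 + -2·-6 = -32
  a_7 = 2·-32 + 0·-22 + -2·-14 = -36
  a_8 = 2·-36 + 0·-32 + -2·-22 = -28
  a_9 = 2·-28 + 0·-36 + -2·-32 = 8
  a_10 = 2·8 + 0·-28 + -2·-36 = 88
  a_11 = 2·88 + 0·8 + -2·-28 = 232

2,0,-2 ; 232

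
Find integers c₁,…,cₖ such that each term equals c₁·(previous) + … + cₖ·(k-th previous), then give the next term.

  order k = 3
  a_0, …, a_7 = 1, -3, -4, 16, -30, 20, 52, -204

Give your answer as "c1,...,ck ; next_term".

-2,-2,2 ; 344

  a_3 = -2·-4 + -2·-3 + 2·1 = 16
  a_4 = -2·16 + -2·-4 + 2·-3 = -30
  a_5 = -2·-30 + -2·16 + 2·-4 = 20
  a_6 = -2·20 + -2·-30 + 2·16 = 52
  a_7 = -2·52 + -2·20 + 2·-30 = -204
  a_8 = -2·-204 + -2·52 + 2·20 = 344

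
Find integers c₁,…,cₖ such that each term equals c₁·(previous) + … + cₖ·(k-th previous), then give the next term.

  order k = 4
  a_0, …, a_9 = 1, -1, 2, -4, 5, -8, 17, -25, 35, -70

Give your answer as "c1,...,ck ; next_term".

  a_4 = -1·-4 + -1·2 + -4·-1 + -1·1 = 5
  a_5 = -1·5 + -1·-4 + -4·2 + -1·-1 = -8
  a_6 = -1·-8 + -1·5 + -4·-4 + -1·2 = 17
  a_7 = -1·17 + -1·-8 + -4·5 + -1·-4 = -25
  a_8 = -1·-25 + -1·17 + -4·-8 + -1·5 = 35
  a_9 = -1·35 + -1·-25 + -4·17 + -1·-8 = -70
  a_10 = -1·-70 + -1·35 + -4·-25 + -1·17 = 118

-1,-1,-4,-1 ; 118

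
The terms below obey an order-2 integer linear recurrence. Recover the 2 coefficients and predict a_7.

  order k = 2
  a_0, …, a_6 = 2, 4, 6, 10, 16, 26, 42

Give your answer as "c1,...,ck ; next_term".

1,1 ; 68

  a_2 = 1·4 + 1·2 = 6
  a_3 = 1·6 + 1·4 = 10
  a_4 = 1·10 + 1·6 = 16
  a_5 = 1·16 + 1·10 = 26
  a_6 = 1·26 + 1·16 = 42
  a_7 = 1·42 + 1·26 = 68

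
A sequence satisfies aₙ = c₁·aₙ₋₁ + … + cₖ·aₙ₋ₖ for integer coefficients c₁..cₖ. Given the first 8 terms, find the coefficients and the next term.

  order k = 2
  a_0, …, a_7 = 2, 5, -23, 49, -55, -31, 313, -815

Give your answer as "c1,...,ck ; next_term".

  a_2 = -3·5 + -4·2 = -23
  a_3 = -3·-23 + -4·5 = 49
  a_4 = -3·49 + -4·-23 = -55
  a_5 = -3·-55 + -4·49 = -31
  a_6 = -3·-31 + -4·-55 = 313
  a_7 = -3·313 + -4·-31 = -815
  a_8 = -3·-815 + -4·313 = 1193

-3,-4 ; 1193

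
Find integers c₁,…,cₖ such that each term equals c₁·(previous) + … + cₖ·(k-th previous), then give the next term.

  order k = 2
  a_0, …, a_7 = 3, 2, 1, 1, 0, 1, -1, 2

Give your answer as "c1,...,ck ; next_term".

-1,1 ; -3

  a_2 = -1·2 + 1·3 = 1
  a_3 = -1·1 + 1·2 = 1
  a_4 = -1·1 + 1·1 = 0
  a_5 = -1·0 + 1·1 = 1
  a_6 = -1·1 + 1·0 = -1
  a_7 = -1·-1 + 1·1 = 2
  a_8 = -1·2 + 1·-1 = -3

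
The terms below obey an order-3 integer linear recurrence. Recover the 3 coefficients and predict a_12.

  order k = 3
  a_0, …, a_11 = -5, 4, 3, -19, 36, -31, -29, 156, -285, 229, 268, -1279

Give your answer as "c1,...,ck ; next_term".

  a_3 = -2·3 + -2·4 + 1·-5 = -19
  a_4 = -2·-19 + -2·3 + 1·4 = 36
  a_5 = -2·36 + -2·-19 + 1·3 = -31
  a_6 = -2·-31 + -2·36 + 1·-19 = -29
  a_7 = -2·-29 + -2·-31 + 1·36 = 156
  a_8 = -2·156 + -2·-29 + 1·-31 = -285
  a_9 = -2·-285 + -2·156 + 1·-29 = 229
  a_10 = -2·229 + -2·-285 + 1·156 = 268
  a_11 = -2·268 + -2·229 + 1·-285 = -1279
  a_12 = -2·-1279 + -2·268 + 1·229 = 2251

-2,-2,1 ; 2251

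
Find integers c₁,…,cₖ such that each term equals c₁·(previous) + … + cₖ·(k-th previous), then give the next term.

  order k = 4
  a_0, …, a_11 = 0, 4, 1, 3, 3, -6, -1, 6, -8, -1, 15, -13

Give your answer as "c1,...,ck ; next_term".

0,-1,1,-1 ; -8

  a_4 = 0·3 + -1·1 + 1·4 + -1·0 = 3
  a_5 = 0·3 + -1·3 + 1·1 + -1·4 = -6
  a_6 = 0·-6 + -1·3 + 1·3 + -1·1 = -1
  a_7 = 0·-1 + -1·-6 + 1·3 + -1·3 = 6
  a_8 = 0·6 + -1·-1 + 1·-6 + -1·3 = -8
  a_9 = 0·-8 + -1·6 + 1·-1 + -1·-6 = -1
  a_10 = 0·-1 + -1·-8 + 1·6 + -1·-1 = 15
  a_11 = 0·15 + -1·-1 + 1·-8 + -1·6 = -13
  a_12 = 0·-13 + -1·15 + 1·-1 + -1·-8 = -8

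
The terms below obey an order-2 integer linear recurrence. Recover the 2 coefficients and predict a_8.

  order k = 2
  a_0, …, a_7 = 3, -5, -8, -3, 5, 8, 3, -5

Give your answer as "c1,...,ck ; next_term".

1,-1 ; -8

  a_2 = 1·-5 + -1·3 = -8
  a_3 = 1·-8 + -1·-5 = -3
  a_4 = 1·-3 + -1·-8 = 5
  a_5 = 1·5 + -1·-3 = 8
  a_6 = 1·8 + -1·5 = 3
  a_7 = 1·3 + -1·8 = -5
  a_8 = 1·-5 + -1·3 = -8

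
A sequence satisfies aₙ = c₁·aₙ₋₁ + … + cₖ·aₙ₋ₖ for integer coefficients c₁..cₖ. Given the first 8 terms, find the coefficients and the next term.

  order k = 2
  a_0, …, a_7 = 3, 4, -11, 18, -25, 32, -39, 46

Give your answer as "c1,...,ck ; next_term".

-2,-1 ; -53

  a_2 = -2·4 + -1·3 = -11
  a_3 = -2·-11 + -1·4 = 18
  a_4 = -2·18 + -1·-11 = -25
  a_5 = -2·-25 + -1·18 = 32
  a_6 = -2·32 + -1·-25 = -39
  a_7 = -2·-39 + -1·32 = 46
  a_8 = -2·46 + -1·-39 = -53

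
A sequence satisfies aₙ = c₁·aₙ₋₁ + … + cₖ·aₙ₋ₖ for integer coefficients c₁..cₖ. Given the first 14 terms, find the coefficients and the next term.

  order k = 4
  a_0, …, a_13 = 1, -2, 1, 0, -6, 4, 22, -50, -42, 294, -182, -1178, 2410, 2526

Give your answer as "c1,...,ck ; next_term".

  a_4 = -1·0 + -4·1 + 2·-2 + 2·1 = -6
  a_5 = -1·-6 + -4·0 + 2·1 + 2·-2 = 4
  a_6 = -1·4 + -4·-6 + 2·0 + 2·1 = 22
  a_7 = -1·22 + -4·4 + 2·-6 + 2·0 = -50
  a_8 = -1·-50 + -4·22 + 2·4 + 2·-6 = -42
  a_9 = -1·-42 + -4·-50 + 2·22 + 2·4 = 294
  a_10 = -1·294 + -4·-42 + 2·-50 + 2·22 = -182
  a_11 = -1·-182 + -4·294 + 2·-42 + 2·-50 = -1178
  a_12 = -1·-1178 + -4·-182 + 2·294 + 2·-42 = 2410
  a_13 = -1·2410 + -4·-1178 + 2·-182 + 2·294 = 2526
  a_14 = -1·2526 + -4·2410 + 2·-1178 + 2·-182 = -14886

-1,-4,2,2 ; -14886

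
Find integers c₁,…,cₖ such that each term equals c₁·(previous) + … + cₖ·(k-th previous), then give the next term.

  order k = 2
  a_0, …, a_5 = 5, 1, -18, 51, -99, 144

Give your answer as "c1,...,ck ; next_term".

  a_2 = -3·1 + -3·5 = -18
  a_3 = -3·-18 + -3·1 = 51
  a_4 = -3·51 + -3·-18 = -99
  a_5 = -3·-99 + -3·51 = 144
  a_6 = -3·144 + -3·-99 = -135

-3,-3 ; -135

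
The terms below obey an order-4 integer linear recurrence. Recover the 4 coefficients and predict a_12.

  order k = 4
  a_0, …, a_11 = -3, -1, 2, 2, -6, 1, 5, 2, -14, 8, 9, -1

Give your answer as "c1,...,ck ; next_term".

  a_4 = -1·2 + -1·2 + -1·-1 + 1·-3 = -6
  a_5 = -1·-6 + -1·2 + -1·2 + 1·-1 = 1
  a_6 = -1·1 + -1·-6 + -1·2 + 1·2 = 5
  a_7 = -1·5 + -1·1 + -1·-6 + 1·2 = 2
  a_8 = -1·2 + -1·5 + -1·1 + 1·-6 = -14
  a_9 = -1·-14 + -1·2 + -1·5 + 1·1 = 8
  a_10 = -1·8 + -1·-14 + -1·2 + 1·5 = 9
  a_11 = -1·9 + -1·8 + -1·-14 + 1·2 = -1
  a_12 = -1·-1 + -1·9 + -1·8 + 1·-14 = -30

-1,-1,-1,1 ; -30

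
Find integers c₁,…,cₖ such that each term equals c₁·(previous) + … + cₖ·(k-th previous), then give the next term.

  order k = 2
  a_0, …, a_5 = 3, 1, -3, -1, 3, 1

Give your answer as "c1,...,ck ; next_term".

  a_2 = 0·1 + -1·3 = -3
  a_3 = 0·-3 + -1·1 = -1
  a_4 = 0·-1 + -1·-3 = 3
  a_5 = 0·3 + -1·-1 = 1
  a_6 = 0·1 + -1·3 = -3

0,-1 ; -3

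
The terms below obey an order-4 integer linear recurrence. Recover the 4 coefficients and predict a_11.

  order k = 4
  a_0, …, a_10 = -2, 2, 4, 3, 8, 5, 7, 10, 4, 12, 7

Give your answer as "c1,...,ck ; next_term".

  a_4 = 0·3 + 1·4 + 1·2 + -1·-2 = 8
  a_5 = 0·8 + 1·3 + 1·4 + -1·2 = 5
  a_6 = 0·5 + 1·8 + 1·3 + -1·4 = 7
  a_7 = 0·7 + 1·5 + 1·8 + -1·3 = 10
  a_8 = 0·10 + 1·7 + 1·5 + -1·8 = 4
  a_9 = 0·4 + 1·10 + 1·7 + -1·5 = 12
  a_10 = 0·12 + 1·4 + 1·10 + -1·7 = 7
  a_11 = 0·7 + 1·12 + 1·4 + -1·10 = 6

0,1,1,-1 ; 6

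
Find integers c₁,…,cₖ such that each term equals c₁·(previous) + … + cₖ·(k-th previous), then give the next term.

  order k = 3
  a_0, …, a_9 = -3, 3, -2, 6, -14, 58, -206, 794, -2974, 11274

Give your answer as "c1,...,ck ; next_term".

  a_3 = -3·-2 + 4·3 + 4·-3 = 6
  a_4 = -3·6 + 4·-2 + 4·3 = -14
  a_5 = -3·-14 + 4·6 + 4·-2 = 58
  a_6 = -3·58 + 4·-14 + 4·6 = -206
  a_7 = -3·-206 + 4·58 + 4·-14 = 794
  a_8 = -3·794 + 4·-206 + 4·58 = -2974
  a_9 = -3·-2974 + 4·794 + 4·-206 = 11274
  a_10 = -3·11274 + 4·-2974 + 4·794 = -42542

-3,4,4 ; -42542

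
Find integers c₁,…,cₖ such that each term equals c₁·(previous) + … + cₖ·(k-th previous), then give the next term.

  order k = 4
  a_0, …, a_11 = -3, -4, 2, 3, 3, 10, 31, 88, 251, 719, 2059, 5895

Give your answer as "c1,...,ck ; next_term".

  a_4 = 2·3 + 2·2 + 1·-4 + 1·-3 = 3
  a_5 = 2·3 + 2·3 + 1·2 + 1·-4 = 10
  a_6 = 2·10 + 2·3 + 1·3 + 1·2 = 31
  a_7 = 2·31 + 2·10 + 1·3 + 1·3 = 88
  a_8 = 2·88 + 2·31 + 1·10 + 1·3 = 251
  a_9 = 2·251 + 2·88 + 1·31 + 1·10 = 719
  a_10 = 2·719 + 2·251 + 1·88 + 1·31 = 2059
  a_11 = 2·2059 + 2·719 + 1·251 + 1·88 = 5895
  a_12 = 2·5895 + 2·2059 + 1·719 + 1·251 = 16878

2,2,1,1 ; 16878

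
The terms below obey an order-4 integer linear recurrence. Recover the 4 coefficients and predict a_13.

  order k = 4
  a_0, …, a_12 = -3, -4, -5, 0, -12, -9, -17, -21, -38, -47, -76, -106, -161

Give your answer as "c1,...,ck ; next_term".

0,1,1,1 ; -229

  a_4 = 0·0 + 1·-5 + 1·-4 + 1·-3 = -12
  a_5 = 0·-12 + 1·0 + 1·-5 + 1·-4 = -9
  a_6 = 0·-9 + 1·-12 + 1·0 + 1·-5 = -17
  a_7 = 0·-17 + 1·-9 + 1·-12 + 1·0 = -21
  a_8 = 0·-21 + 1·-17 + 1·-9 + 1·-12 = -38
  a_9 = 0·-38 + 1·-21 + 1·-17 + 1·-9 = -47
  a_10 = 0·-47 + 1·-38 + 1·-21 + 1·-17 = -76
  a_11 = 0·-76 + 1·-47 + 1·-38 + 1·-21 = -106
  a_12 = 0·-106 + 1·-76 + 1·-47 + 1·-38 = -161
  a_13 = 0·-161 + 1·-106 + 1·-76 + 1·-47 = -229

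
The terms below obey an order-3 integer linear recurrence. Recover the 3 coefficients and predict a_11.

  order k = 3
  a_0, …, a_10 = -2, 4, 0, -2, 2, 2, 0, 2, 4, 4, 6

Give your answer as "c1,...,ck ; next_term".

  a_3 = 1·0 + 0·4 + 1·-2 = -2
  a_4 = 1·-2 + 0·0 + 1·4 = 2
  a_5 = 1·2 + 0·-2 + 1·0 = 2
  a_6 = 1·2 + 0·2 + 1·-2 = 0
  a_7 = 1·0 + 0·2 + 1·2 = 2
  a_8 = 1·2 + 0·0 + 1·2 = 4
  a_9 = 1·4 + 0·2 + 1·0 = 4
  a_10 = 1·4 + 0·4 + 1·2 = 6
  a_11 = 1·6 + 0·4 + 1·4 = 10

1,0,1 ; 10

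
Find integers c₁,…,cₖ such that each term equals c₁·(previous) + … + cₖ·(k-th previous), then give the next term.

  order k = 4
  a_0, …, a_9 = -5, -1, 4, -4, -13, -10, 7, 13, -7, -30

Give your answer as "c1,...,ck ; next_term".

1,-1,0,1 ; -16

  a_4 = 1·-4 + -1·4 + 0·-1 + 1·-5 = -13
  a_5 = 1·-13 + -1·-4 + 0·4 + 1·-1 = -10
  a_6 = 1·-10 + -1·-13 + 0·-4 + 1·4 = 7
  a_7 = 1·7 + -1·-10 + 0·-13 + 1·-4 = 13
  a_8 = 1·13 + -1·7 + 0·-10 + 1·-13 = -7
  a_9 = 1·-7 + -1·13 + 0·7 + 1·-10 = -30
  a_10 = 1·-30 + -1·-7 + 0·13 + 1·7 = -16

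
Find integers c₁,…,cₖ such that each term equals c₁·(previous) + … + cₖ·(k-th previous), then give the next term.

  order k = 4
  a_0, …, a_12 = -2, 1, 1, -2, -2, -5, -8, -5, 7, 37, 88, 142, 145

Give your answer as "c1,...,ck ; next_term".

  a_4 = 2·-2 + -1·1 + -1·1 + -2·-2 = -2
  a_5 = 2·-2 + -1·-2 + -1·1 + -2·1 = -5
  a_6 = 2·-5 + -1·-2 + -1·-2 + -2·1 = -8
  a_7 = 2·-8 + -1·-5 + -1·-2 + -2·-2 = -5
  a_8 = 2·-5 + -1·-8 + -1·-5 + -2·-2 = 7
  a_9 = 2·7 + -1·-5 + -1·-8 + -2·-5 = 37
  a_10 = 2·37 + -1·7 + -1·-5 + -2·-8 = 88
  a_11 = 2·88 + -1·37 + -1·7 + -2·-5 = 142
  a_12 = 2·142 + -1·88 + -1·37 + -2·7 = 145
  a_13 = 2·145 + -1·142 + -1·88 + -2·37 = -14

2,-1,-1,-2 ; -14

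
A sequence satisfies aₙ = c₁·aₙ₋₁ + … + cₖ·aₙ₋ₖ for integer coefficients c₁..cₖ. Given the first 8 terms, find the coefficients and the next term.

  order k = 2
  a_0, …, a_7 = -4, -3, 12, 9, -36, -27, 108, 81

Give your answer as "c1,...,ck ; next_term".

0,-3 ; -324

  a_2 = 0·-3 + -3·-4 = 12
  a_3 = 0·12 + -3·-3 = 9
  a_4 = 0·9 + -3·12 = -36
  a_5 = 0·-36 + -3·9 = -27
  a_6 = 0·-27 + -3·-36 = 108
  a_7 = 0·108 + -3·-27 = 81
  a_8 = 0·81 + -3·108 = -324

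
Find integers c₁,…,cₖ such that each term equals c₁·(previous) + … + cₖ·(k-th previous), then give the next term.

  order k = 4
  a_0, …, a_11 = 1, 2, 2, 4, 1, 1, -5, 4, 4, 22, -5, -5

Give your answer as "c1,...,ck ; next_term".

  a_4 = 1·4 + 0·2 + -3·2 + 3·1 = 1
  a_5 = 1·1 + 0·4 + -3·2 + 3·2 = 1
  a_6 = 1·1 + 0·1 + -3·4 + 3·2 = -5
  a_7 = 1·-5 + 0·1 + -3·1 + 3·4 = 4
  a_8 = 1·4 + 0·-5 + -3·1 + 3·1 = 4
  a_9 = 1·4 + 0·4 + -3·-5 + 3·1 = 22
  a_10 = 1·22 + 0·4 + -3·4 + 3·-5 = -5
  a_11 = 1·-5 + 0·22 + -3·4 + 3·4 = -5
  a_12 = 1·-5 + 0·-5 + -3·22 + 3·4 = -59

1,0,-3,3 ; -59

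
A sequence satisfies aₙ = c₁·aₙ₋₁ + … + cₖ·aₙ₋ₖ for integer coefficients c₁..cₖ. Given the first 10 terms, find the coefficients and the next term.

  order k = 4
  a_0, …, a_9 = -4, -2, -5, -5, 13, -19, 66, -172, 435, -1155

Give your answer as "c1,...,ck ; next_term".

-2,1,-2,-1 ; 3023

  a_4 = -2·-5 + 1·-5 + -2·-2 + -1·-4 = 13
  a_5 = -2·13 + 1·-5 + -2·-5 + -1·-2 = -19
  a_6 = -2·-19 + 1·13 + -2·-5 + -1·-5 = 66
  a_7 = -2·66 + 1·-19 + -2·13 + -1·-5 = -172
  a_8 = -2·-172 + 1·66 + -2·-19 + -1·13 = 435
  a_9 = -2·435 + 1·-172 + -2·66 + -1·-19 = -1155
  a_10 = -2·-1155 + 1·435 + -2·-172 + -1·66 = 3023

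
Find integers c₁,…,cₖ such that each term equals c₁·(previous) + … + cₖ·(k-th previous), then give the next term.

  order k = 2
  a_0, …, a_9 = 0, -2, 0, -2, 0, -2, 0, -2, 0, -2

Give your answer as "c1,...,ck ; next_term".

0,1 ; 0

  a_2 = 0·-2 + 1·0 = 0
  a_3 = 0·0 + 1·-2 = -2
  a_4 = 0·-2 + 1·0 = 0
  a_5 = 0·0 + 1·-2 = -2
  a_6 = 0·-2 + 1·0 = 0
  a_7 = 0·0 + 1·-2 = -2
  a_8 = 0·-2 + 1·0 = 0
  a_9 = 0·0 + 1·-2 = -2
  a_10 = 0·-2 + 1·0 = 0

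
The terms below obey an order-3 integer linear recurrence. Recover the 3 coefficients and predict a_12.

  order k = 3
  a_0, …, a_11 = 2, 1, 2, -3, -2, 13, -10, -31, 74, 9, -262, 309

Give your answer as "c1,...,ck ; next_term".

  a_3 = -1·2 + -3·1 + 1·2 = -3
  a_4 = -1·-3 + -3·2 + 1·1 = -2
  a_5 = -1·-2 + -3·-3 + 1·2 = 13
  a_6 = -1·13 + -3·-2 + 1·-3 = -10
  a_7 = -1·-10 + -3·13 + 1·-2 = -31
  a_8 = -1·-31 + -3·-10 + 1·13 = 74
  a_9 = -1·74 + -3·-31 + 1·-10 = 9
  a_10 = -1·9 + -3·74 + 1·-31 = -262
  a_11 = -1·-262 + -3·9 + 1·74 = 309
  a_12 = -1·309 + -3·-262 + 1·9 = 486

-1,-3,1 ; 486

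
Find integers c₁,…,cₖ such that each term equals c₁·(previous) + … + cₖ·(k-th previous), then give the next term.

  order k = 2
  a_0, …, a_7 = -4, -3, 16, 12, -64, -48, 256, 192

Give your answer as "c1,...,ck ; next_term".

0,-4 ; -1024

  a_2 = 0·-3 + -4·-4 = 16
  a_3 = 0·16 + -4·-3 = 12
  a_4 = 0·12 + -4·16 = -64
  a_5 = 0·-64 + -4·12 = -48
  a_6 = 0·-48 + -4·-64 = 256
  a_7 = 0·256 + -4·-48 = 192
  a_8 = 0·192 + -4·256 = -1024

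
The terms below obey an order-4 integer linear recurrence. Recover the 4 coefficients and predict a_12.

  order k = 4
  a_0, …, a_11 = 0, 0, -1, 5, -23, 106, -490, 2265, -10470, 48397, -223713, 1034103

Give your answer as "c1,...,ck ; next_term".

-4,3,1,2 ; -4780094

  a_4 = -4·5 + 3·-1 + 1·0 + 2·0 = -23
  a_5 = -4·-23 + 3·5 + 1·-1 + 2·0 = 106
  a_6 = -4·106 + 3·-23 + 1·5 + 2·-1 = -490
  a_7 = -4·-490 + 3·106 + 1·-23 + 2·5 = 2265
  a_8 = -4·2265 + 3·-490 + 1·106 + 2·-23 = -10470
  a_9 = -4·-10470 + 3·2265 + 1·-490 + 2·106 = 48397
  a_10 = -4·48397 + 3·-10470 + 1·2265 + 2·-490 = -223713
  a_11 = -4·-223713 + 3·48397 + 1·-10470 + 2·2265 = 1034103
  a_12 = -4·1034103 + 3·-223713 + 1·48397 + 2·-10470 = -4780094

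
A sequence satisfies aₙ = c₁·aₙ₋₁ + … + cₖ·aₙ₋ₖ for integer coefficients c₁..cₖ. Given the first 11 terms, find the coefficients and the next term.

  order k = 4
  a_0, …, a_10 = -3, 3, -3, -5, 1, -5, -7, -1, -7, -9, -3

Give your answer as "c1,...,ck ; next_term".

1,0,1,-1 ; -9

  a_4 = 1·-5 + 0·-3 + 1·3 + -1·-3 = 1
  a_5 = 1·1 + 0·-5 + 1·-3 + -1·3 = -5
  a_6 = 1·-5 + 0·1 + 1·-5 + -1·-3 = -7
  a_7 = 1·-7 + 0·-5 + 1·1 + -1·-5 = -1
  a_8 = 1·-1 + 0·-7 + 1·-5 + -1·1 = -7
  a_9 = 1·-7 + 0·-1 + 1·-7 + -1·-5 = -9
  a_10 = 1·-9 + 0·-7 + 1·-1 + -1·-7 = -3
  a_11 = 1·-3 + 0·-9 + 1·-7 + -1·-1 = -9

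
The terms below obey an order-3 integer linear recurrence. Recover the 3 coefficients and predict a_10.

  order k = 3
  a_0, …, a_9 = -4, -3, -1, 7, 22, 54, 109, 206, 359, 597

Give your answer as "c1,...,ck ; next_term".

2,1,-3 ; 935

  a_3 = 2·-1 + 1·-3 + -3·-4 = 7
  a_4 = 2·7 + 1·-1 + -3·-3 = 22
  a_5 = 2·22 + 1·7 + -3·-1 = 54
  a_6 = 2·54 + 1·22 + -3·7 = 109
  a_7 = 2·109 + 1·54 + -3·22 = 206
  a_8 = 2·206 + 1·109 + -3·54 = 359
  a_9 = 2·359 + 1·206 + -3·109 = 597
  a_10 = 2·597 + 1·359 + -3·206 = 935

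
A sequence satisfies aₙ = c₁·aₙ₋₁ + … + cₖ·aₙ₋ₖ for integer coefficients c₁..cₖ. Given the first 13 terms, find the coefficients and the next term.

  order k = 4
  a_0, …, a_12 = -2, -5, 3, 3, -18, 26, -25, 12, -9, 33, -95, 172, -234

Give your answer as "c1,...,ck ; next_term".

-2,-1,1,2 ; 267

  a_4 = -2·3 + -1·3 + 1·-5 + 2·-2 = -18
  a_5 = -2·-18 + -1·3 + 1·3 + 2·-5 = 26
  a_6 = -2·26 + -1·-18 + 1·3 + 2·3 = -25
  a_7 = -2·-25 + -1·26 + 1·-18 + 2·3 = 12
  a_8 = -2·12 + -1·-25 + 1·26 + 2·-18 = -9
  a_9 = -2·-9 + -1·12 + 1·-25 + 2·26 = 33
  a_10 = -2·33 + -1·-9 + 1·12 + 2·-25 = -95
  a_11 = -2·-95 + -1·33 + 1·-9 + 2·12 = 172
  a_12 = -2·172 + -1·-95 + 1·33 + 2·-9 = -234
  a_13 = -2·-234 + -1·172 + 1·-95 + 2·33 = 267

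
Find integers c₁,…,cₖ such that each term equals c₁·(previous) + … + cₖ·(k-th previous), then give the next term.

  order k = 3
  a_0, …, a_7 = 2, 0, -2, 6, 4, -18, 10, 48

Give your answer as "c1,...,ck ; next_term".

  a_3 = 0·-2 + -2·0 + 3·2 = 6
  a_4 = 0·6 + -2·-2 + 3·0 = 4
  a_5 = 0·4 + -2·6 + 3·-2 = -18
  a_6 = 0·-18 + -2·4 + 3·6 = 10
  a_7 = 0·10 + -2·-18 + 3·4 = 48
  a_8 = 0·48 + -2·10 + 3·-18 = -74

0,-2,3 ; -74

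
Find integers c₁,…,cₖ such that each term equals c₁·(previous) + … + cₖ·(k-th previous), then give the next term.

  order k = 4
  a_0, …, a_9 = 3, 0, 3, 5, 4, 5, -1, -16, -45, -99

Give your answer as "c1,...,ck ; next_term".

  a_4 = 2·5 + 0·3 + -1·0 + -2·3 = 4
  a_5 = 2·4 + 0·5 + -1·3 + -2·0 = 5
  a_6 = 2·5 + 0·4 + -1·5 + -2·3 = -1
  a_7 = 2·-1 + 0·5 + -1·4 + -2·5 = -16
  a_8 = 2·-16 + 0·-1 + -1·5 + -2·4 = -45
  a_9 = 2·-45 + 0·-16 + -1·-1 + -2·5 = -99
  a_10 = 2·-99 + 0·-45 + -1·-16 + -2·-1 = -180

2,0,-1,-2 ; -180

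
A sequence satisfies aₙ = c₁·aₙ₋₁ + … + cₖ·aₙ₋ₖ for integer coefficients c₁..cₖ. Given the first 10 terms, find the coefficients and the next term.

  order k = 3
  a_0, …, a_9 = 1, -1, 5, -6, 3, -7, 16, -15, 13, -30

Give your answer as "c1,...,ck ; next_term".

-1,-1,-2 ; 47

  a_3 = -1·5 + -1·-1 + -2·1 = -6
  a_4 = -1·-6 + -1·5 + -2·-1 = 3
  a_5 = -1·3 + -1·-6 + -2·5 = -7
  a_6 = -1·-7 + -1·3 + -2·-6 = 16
  a_7 = -1·16 + -1·-7 + -2·3 = -15
  a_8 = -1·-15 + -1·16 + -2·-7 = 13
  a_9 = -1·13 + -1·-15 + -2·16 = -30
  a_10 = -1·-30 + -1·13 + -2·-15 = 47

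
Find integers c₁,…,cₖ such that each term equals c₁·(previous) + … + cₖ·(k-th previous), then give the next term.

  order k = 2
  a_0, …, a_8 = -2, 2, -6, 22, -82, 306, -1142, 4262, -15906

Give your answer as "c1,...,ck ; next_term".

-4,-1 ; 59362

  a_2 = -4·2 + -1·-2 = -6
  a_3 = -4·-6 + -1·2 = 22
  a_4 = -4·22 + -1·-6 = -82
  a_5 = -4·-82 + -1·22 = 306
  a_6 = -4·306 + -1·-82 = -1142
  a_7 = -4·-1142 + -1·306 = 4262
  a_8 = -4·4262 + -1·-1142 = -15906
  a_9 = -4·-15906 + -1·4262 = 59362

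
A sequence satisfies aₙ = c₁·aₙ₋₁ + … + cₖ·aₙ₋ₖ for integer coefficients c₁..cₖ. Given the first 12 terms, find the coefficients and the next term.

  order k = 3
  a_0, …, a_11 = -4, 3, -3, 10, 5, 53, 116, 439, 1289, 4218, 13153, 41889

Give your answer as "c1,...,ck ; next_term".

  a_3 = 2·-3 + 4·3 + -1·-4 = 10
  a_4 = 2·10 + 4·-3 + -1·3 = 5
  a_5 = 2·5 + 4·10 + -1·-3 = 53
  a_6 = 2·53 + 4·5 + -1·10 = 116
  a_7 = 2·116 + 4·53 + -1·5 = 439
  a_8 = 2·439 + 4·116 + -1·53 = 1289
  a_9 = 2·1289 + 4·439 + -1·116 = 4218
  a_10 = 2·4218 + 4·1289 + -1·439 = 13153
  a_11 = 2·13153 + 4·4218 + -1·1289 = 41889
  a_12 = 2·41889 + 4·13153 + -1·4218 = 132172

2,4,-1 ; 132172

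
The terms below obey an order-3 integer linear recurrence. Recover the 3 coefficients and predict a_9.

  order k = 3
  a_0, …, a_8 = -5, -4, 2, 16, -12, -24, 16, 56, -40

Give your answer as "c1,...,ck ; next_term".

-1,-2,-2 ; -104

  a_3 = -1·2 + -2·-4 + -2·-5 = 16
  a_4 = -1·16 + -2·2 + -2·-4 = -12
  a_5 = -1·-12 + -2·16 + -2·2 = -24
  a_6 = -1·-24 + -2·-12 + -2·16 = 16
  a_7 = -1·16 + -2·-24 + -2·-12 = 56
  a_8 = -1·56 + -2·16 + -2·-24 = -40
  a_9 = -1·-40 + -2·56 + -2·16 = -104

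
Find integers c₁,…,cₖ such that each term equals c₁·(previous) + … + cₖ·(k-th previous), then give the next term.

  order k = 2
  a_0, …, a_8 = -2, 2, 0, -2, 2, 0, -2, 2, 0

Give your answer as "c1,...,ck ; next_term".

-1,-1 ; -2

  a_2 = -1·2 + -1·-2 = 0
  a_3 = -1·0 + -1·2 = -2
  a_4 = -1·-2 + -1·0 = 2
  a_5 = -1·2 + -1·-2 = 0
  a_6 = -1·0 + -1·2 = -2
  a_7 = -1·-2 + -1·0 = 2
  a_8 = -1·2 + -1·-2 = 0
  a_9 = -1·0 + -1·2 = -2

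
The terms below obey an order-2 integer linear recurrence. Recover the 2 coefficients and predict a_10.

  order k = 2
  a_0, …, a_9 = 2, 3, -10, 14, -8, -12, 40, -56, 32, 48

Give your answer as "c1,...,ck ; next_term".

-2,-2 ; -160

  a_2 = -2·3 + -2·2 = -10
  a_3 = -2·-10 + -2·3 = 14
  a_4 = -2·14 + -2·-10 = -8
  a_5 = -2·-8 + -2·14 = -12
  a_6 = -2·-12 + -2·-8 = 40
  a_7 = -2·40 + -2·-12 = -56
  a_8 = -2·-56 + -2·40 = 32
  a_9 = -2·32 + -2·-56 = 48
  a_10 = -2·48 + -2·32 = -160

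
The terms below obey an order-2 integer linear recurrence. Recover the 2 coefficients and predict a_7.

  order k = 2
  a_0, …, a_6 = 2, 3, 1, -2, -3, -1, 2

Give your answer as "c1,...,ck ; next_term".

  a_2 = 1·3 + -1·2 = 1
  a_3 = 1·1 + -1·3 = -2
  a_4 = 1·-2 + -1·1 = -3
  a_5 = 1·-3 + -1·-2 = -1
  a_6 = 1·-1 + -1·-3 = 2
  a_7 = 1·2 + -1·-1 = 3

1,-1 ; 3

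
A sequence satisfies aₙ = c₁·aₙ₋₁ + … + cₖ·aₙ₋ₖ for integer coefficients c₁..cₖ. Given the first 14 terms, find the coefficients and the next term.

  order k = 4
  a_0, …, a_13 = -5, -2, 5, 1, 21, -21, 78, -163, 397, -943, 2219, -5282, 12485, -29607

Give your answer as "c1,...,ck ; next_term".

  a_4 = -1·1 + 3·5 + -1·-2 + -1·-5 = 21
  a_5 = -1·21 + 3·1 + -1·5 + -1·-2 = -21
  a_6 = -1·-21 + 3·21 + -1·1 + -1·5 = 78
  a_7 = -1·78 + 3·-21 + -1·21 + -1·1 = -163
  a_8 = -1·-163 + 3·78 + -1·-21 + -1·21 = 397
  a_9 = -1·397 + 3·-163 + -1·78 + -1·-21 = -943
  a_10 = -1·-943 + 3·397 + -1·-163 + -1·78 = 2219
  a_11 = -1·2219 + 3·-943 + -1·397 + -1·-163 = -5282
  a_12 = -1·-5282 + 3·2219 + -1·-943 + -1·397 = 12485
  a_13 = -1·12485 + 3·-5282 + -1·2219 + -1·-943 = -29607
  a_14 = -1·-29607 + 3·12485 + -1·-5282 + -1·2219 = 70125

-1,3,-1,-1 ; 70125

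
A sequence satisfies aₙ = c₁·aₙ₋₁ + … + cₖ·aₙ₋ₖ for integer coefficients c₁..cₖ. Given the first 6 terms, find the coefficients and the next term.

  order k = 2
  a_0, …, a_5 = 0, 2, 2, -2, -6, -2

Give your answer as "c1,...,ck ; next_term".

  a_2 = 1·2 + -2·0 = 2
  a_3 = 1·2 + -2·2 = -2
  a_4 = 1·-2 + -2·2 = -6
  a_5 = 1·-6 + -2·-2 = -2
  a_6 = 1·-2 + -2·-6 = 10

1,-2 ; 10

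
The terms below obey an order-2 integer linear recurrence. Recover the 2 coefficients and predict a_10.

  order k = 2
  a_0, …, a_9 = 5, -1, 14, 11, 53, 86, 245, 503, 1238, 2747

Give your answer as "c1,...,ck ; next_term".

1,3 ; 6461

  a_2 = 1·-1 + 3·5 = 14
  a_3 = 1·14 + 3·-1 = 11
  a_4 = 1·11 + 3·14 = 53
  a_5 = 1·53 + 3·11 = 86
  a_6 = 1·86 + 3·53 = 245
  a_7 = 1·245 + 3·86 = 503
  a_8 = 1·503 + 3·245 = 1238
  a_9 = 1·1238 + 3·503 = 2747
  a_10 = 1·2747 + 3·1238 = 6461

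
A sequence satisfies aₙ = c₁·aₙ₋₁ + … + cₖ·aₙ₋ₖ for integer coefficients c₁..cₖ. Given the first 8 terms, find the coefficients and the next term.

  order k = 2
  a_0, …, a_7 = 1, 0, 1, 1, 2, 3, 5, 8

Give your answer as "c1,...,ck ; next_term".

1,1 ; 13

  a_2 = 1·0 + 1·1 = 1
  a_3 = 1·1 + 1·0 = 1
  a_4 = 1·1 + 1·1 = 2
  a_5 = 1·2 + 1·1 = 3
  a_6 = 1·3 + 1·2 = 5
  a_7 = 1·5 + 1·3 = 8
  a_8 = 1·8 + 1·5 = 13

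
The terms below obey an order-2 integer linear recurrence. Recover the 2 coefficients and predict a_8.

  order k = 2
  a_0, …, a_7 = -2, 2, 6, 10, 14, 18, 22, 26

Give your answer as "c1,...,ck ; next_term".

2,-1 ; 30

  a_2 = 2·2 + -1·-2 = 6
  a_3 = 2·6 + -1·2 = 10
  a_4 = 2·10 + -1·6 = 14
  a_5 = 2·14 + -1·10 = 18
  a_6 = 2·18 + -1·14 = 22
  a_7 = 2·22 + -1·18 = 26
  a_8 = 2·26 + -1·22 = 30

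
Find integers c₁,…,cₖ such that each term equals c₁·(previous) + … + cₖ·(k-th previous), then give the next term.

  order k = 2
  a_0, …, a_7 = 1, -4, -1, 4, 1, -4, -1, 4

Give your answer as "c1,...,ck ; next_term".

0,-1 ; 1

  a_2 = 0·-4 + -1·1 = -1
  a_3 = 0·-1 + -1·-4 = 4
  a_4 = 0·4 + -1·-1 = 1
  a_5 = 0·1 + -1·4 = -4
  a_6 = 0·-4 + -1·1 = -1
  a_7 = 0·-1 + -1·-4 = 4
  a_8 = 0·4 + -1·-1 = 1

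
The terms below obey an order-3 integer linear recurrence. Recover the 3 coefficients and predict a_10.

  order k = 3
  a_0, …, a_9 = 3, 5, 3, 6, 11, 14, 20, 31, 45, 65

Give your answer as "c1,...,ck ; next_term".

  a_3 = 1·3 + 0·5 + 1·3 = 6
  a_4 = 1·6 + 0·3 + 1·5 = 11
  a_5 = 1·11 + 0·6 + 1·3 = 14
  a_6 = 1·14 + 0·11 + 1·6 = 20
  a_7 = 1·20 + 0·14 + 1·11 = 31
  a_8 = 1·31 + 0·20 + 1·14 = 45
  a_9 = 1·45 + 0·31 + 1·20 = 65
  a_10 = 1·65 + 0·45 + 1·31 = 96

1,0,1 ; 96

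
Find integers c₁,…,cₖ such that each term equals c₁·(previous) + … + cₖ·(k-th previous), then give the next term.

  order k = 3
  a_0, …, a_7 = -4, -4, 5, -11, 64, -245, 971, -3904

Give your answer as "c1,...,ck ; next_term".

  a_3 = -3·5 + 3·-4 + -4·-4 = -11
  a_4 = -3·-11 + 3·5 + -4·-4 = 64
  a_5 = -3·64 + 3·-11 + -4·5 = -245
  a_6 = -3·-245 + 3·64 + -4·-11 = 971
  a_7 = -3·971 + 3·-245 + -4·64 = -3904
  a_8 = -3·-3904 + 3·971 + -4·-245 = 15605

-3,3,-4 ; 15605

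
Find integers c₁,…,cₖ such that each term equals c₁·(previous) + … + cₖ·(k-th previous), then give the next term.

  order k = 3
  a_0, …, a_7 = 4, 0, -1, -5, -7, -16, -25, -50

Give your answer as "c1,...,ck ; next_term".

1,2,-1 ; -84

  a_3 = 1·-1 + 2·0 + -1·4 = -5
  a_4 = 1·-5 + 2·-1 + -1·0 = -7
  a_5 = 1·-7 + 2·-5 + -1·-1 = -16
  a_6 = 1·-16 + 2·-7 + -1·-5 = -25
  a_7 = 1·-25 + 2·-16 + -1·-7 = -50
  a_8 = 1·-50 + 2·-25 + -1·-16 = -84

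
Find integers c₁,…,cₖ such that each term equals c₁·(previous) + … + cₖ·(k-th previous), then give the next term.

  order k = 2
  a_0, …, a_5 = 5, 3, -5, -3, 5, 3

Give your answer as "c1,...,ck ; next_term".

  a_2 = 0·3 + -1·5 = -5
  a_3 = 0·-5 + -1·3 = -3
  a_4 = 0·-3 + -1·-5 = 5
  a_5 = 0·5 + -1·-3 = 3
  a_6 = 0·3 + -1·5 = -5

0,-1 ; -5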